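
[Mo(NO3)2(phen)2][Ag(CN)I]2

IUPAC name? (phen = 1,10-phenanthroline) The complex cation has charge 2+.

dinitratobis(1,10-phenanthroline)molybdenum(IV) cyanoiodoargentate(I)

Both ions are complex: the cation is named first with the plain metal name, the anion second with the -ate form; each ion's ligands are alphabetised independently.
The complex cation is given as 2+; its ligand charges sum to -2, so Mo = +4.
With 2 anions per cation, each anion must be 2/2 = 1−.
Anion: ligand charges sum to -2; for the ion to be 1−, Ag = +1.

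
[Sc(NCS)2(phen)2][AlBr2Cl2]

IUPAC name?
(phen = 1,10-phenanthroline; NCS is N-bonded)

Both ions are complex: the cation is named first with the plain metal name, the anion second with the -ate form; each ion's ligands are alphabetised independently.
Aluminium is always +3 in its complexes; the anion's ligand charges sum to -4, so the complex anion is 1−.
A 1:1 salt means the cation carries the equal and opposite charge, 1+.
Cation: ligand charges sum to -2; for the ion to be 1+, Sc = +3.

diisothiocyanatobis(1,10-phenanthroline)scandium(III) dibromodichloroaluminate(III)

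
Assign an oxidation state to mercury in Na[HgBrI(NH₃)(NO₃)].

1 sodium outside the brackets (+1 each) → the complex ion is 1−.
Ligand charges: 1×NO3 = -1; 1×I = -1; 1×Br = -1; 1×NH3 neutral; sum -3.
Hg + (-3) = 1− ⇒ Hg is +2.

+2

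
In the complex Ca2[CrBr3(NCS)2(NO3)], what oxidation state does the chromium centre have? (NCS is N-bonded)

2 calcium outside the brackets (+2 each) → the complex ion is 4−.
Ligand charges: 3×Br = -3; 1×NO3 = -1; 2×NCS = -2; sum -6.
Cr + (-6) = 4− ⇒ Cr is +2.

+2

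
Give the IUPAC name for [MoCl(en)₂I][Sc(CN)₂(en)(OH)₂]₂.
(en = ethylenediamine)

Both ions are complex: the cation is named first with the plain metal name, the anion second with the -ate form; each ion's ligands are alphabetised independently.
Scandium is always +3 in its complexes; the anion's ligand charges sum to -4, so the complex anion is 1−.
With 2 anions per cation, the cation must be 2×1 = 2+.
Cation: ligand charges sum to -2; for the ion to be 2+, Mo = +4.

chlorobis(ethylenediamine)iodomolybdenum(IV) dicyano(ethylenediamine)dihydroxoscandate(III)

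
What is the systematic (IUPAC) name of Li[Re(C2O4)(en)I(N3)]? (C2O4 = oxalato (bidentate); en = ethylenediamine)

lithium azido(ethylenediamine)iodooxalatorhenate(III)

The 1 lithium counter-ion carries a total charge of +1, so each complex ion is 1−.
Ligand charges: 1×oxalato (-2 each), 1×azido (-1 each), 1×iodo (-1 each), 1×ethylenediamine (neutral); total -4. So Re + (-4) = 1−, giving Re = +3.
The complex ion is anionic, so rhenium takes the -ate form rhenate(III).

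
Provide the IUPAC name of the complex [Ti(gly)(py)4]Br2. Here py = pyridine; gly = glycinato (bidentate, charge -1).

(glycinato)tetrakis(pyridine)titanium(III) bromide

The 2 bromide counter-ions carry a total charge of -2, so each complex ion is 2+.
Ligand charges: 4×pyridine (neutral), 1×glycinato (-1 each); total -1. So Ti + (-1) = 2+, giving Ti = +3.
Ligands are named alphabetically: glycinato before pyridine.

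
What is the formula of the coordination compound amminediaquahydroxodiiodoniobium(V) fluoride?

Ligands: 1 ammine (NH3, neutral), 2 iodo (I, -1), 1 hydroxo (OH, -1), 2 aqua (H2O, neutral). Ligand charge sum = -3.
With Nb in oxidation state +5, the complex ion is [Nb...]^2+.
Charge balance with fluoride (-1) requires 1 complex ion per 2 fluoride.

[Nb(H2O)2I2(NH3)(OH)]F2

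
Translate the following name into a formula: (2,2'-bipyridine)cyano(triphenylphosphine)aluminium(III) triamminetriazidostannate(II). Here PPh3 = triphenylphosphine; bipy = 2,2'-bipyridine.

[Al(bipy)(CN)(PPh3)][Sn(N3)3(NH3)3]2

Cation [Al…]: ligand charges -1, Al(III) ⇒ ion charge 2+.
Anion [Sn…]: ligand charges -3, Sn(II) ⇒ ion charge 1−.
One 2+ cation requires 2 of the 1− anion.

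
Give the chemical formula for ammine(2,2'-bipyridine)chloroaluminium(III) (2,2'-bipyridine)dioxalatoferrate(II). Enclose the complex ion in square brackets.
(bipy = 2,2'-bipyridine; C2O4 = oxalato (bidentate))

[Al(bipy)Cl(NH3)][Fe(bipy)(C2O4)2]

Cation [Al…]: ligand charges -1, Al(III) ⇒ ion charge 2+.
Anion [Fe…]: ligand charges -4, Fe(II) ⇒ ion charge 2−.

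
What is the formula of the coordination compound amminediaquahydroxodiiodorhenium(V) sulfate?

[Re(H2O)2I2(NH3)(OH)]SO4

Ligands: 1 ammine (NH3, neutral), 2 iodo (I, -1), 1 hydroxo (OH, -1), 2 aqua (H2O, neutral). Ligand charge sum = -3.
With Re in oxidation state +5, the complex ion is [Re...]^2+.
Charge balance with sulfate (-2) requires 1 complex ion per 1 sulfate.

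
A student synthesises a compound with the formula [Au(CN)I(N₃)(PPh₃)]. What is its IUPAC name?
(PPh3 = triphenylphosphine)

There is no counter-ion, so the complex is neutral overall.
Ligand charges: 1×triphenylphosphine (neutral), 1×cyano (-1 each), 1×azido (-1 each), 1×iodo (-1 each); total -3. So Au + (-3) = 0, giving Au = +3.
Ligands are named alphabetically: azido before cyano before iodo before triphenylphosphine.

azidocyanoiodo(triphenylphosphine)gold(III)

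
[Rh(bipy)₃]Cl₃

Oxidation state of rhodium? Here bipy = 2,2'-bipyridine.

+3

3 chloride outside the brackets (-1 each) → the complex ion is 3+.
Ligand charges: 3×bipy neutral; sum 0.
Rh + (0) = 3+ ⇒ Rh is +3.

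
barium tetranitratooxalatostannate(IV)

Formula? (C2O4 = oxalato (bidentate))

Ba[Sn(C2O4)(NO3)4]

Ligands: 1 oxalato (C2O4, -2), 4 nitrato (NO3, -1). Ligand charge sum = -6.
Charge balance with barium (+2) requires 1 complex ion per 1 barium.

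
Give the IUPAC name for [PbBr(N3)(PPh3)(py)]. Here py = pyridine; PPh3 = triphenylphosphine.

azidobromo(pyridine)(triphenylphosphine)lead(II)

There is no counter-ion, so the complex is neutral overall.
Ligand charges: 1×pyridine (neutral), 1×bromo (-1 each), 1×triphenylphosphine (neutral), 1×azido (-1 each); total -2. So Pb + (-2) = 0, giving Pb = +2.
Ligands are named alphabetically: azido before bromo before pyridine before triphenylphosphine.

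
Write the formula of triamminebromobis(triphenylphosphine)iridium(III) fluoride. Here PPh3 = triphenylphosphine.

[IrBr(NH3)3(PPh3)2]F2

Ligands: 1 bromo (Br, -1), 2 triphenylphosphine (PPh3, neutral), 3 ammine (NH3, neutral). Ligand charge sum = -1.
Charge balance with fluoride (-1) requires 1 complex ion per 2 fluoride.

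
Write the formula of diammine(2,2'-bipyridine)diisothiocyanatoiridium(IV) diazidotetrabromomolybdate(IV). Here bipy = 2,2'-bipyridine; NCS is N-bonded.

[Ir(bipy)(NCS)2(NH3)2][MoBr4(N3)2]

Cation [Ir…]: ligand charges -2, Ir(IV) ⇒ ion charge 2+.
Anion [Mo…]: ligand charges -6, Mo(IV) ⇒ ion charge 2−.
One 2+ cation balances one 2− anion.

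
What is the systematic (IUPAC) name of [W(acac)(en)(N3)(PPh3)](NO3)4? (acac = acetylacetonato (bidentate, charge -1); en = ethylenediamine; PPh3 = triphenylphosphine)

The 4 nitrate counter-ions carry a total charge of -4, so each complex ion is 4+.
Ligand charges: 1×azido (-1 each), 1×acetylacetonato (-1 each), 1×ethylenediamine (neutral), 1×triphenylphosphine (neutral); total -2. So W + (-2) = 4+, giving W = +6.
Ligands are named alphabetically: acetylacetonato before azido before ethylenediamine before triphenylphosphine.

(acetylacetonato)azido(ethylenediamine)(triphenylphosphine)tungsten(VI) nitrate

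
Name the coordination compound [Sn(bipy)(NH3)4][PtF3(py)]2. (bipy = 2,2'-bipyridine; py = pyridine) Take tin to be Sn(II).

tetraammine(2,2'-bipyridine)tin(II) trifluoro(pyridine)platinate(II)

Both ions are complex: the cation is named first with the plain metal name, the anion second with the -ate form; each ion's ligands are alphabetised independently.
Sn is given as +2; the cation's ligand charges sum to 0, so the complex cation is 2+.
With 2 anions per cation, each anion must be 2/2 = 1−.
Anion: ligand charges sum to -3; for the ion to be 1−, Pt = +2.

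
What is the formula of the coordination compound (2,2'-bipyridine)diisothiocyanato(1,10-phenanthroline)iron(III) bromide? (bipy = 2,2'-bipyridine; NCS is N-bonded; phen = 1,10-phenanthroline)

[Fe(bipy)(NCS)2(phen)]Br

Ligands: 1 2,2'-bipyridine (bipy, neutral), 2 isothiocyanato (NCS, -1), 1 1,10-phenanthroline (phen, neutral). Ligand charge sum = -2.
Charge balance with bromide (-1) requires 1 complex ion per 1 bromide.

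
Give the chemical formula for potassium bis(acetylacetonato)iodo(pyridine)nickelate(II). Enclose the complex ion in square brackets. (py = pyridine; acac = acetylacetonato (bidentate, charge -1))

Ligands: 1 pyridine (py, neutral), 1 iodo (I, -1), 2 acetylacetonato (acac, -1). Ligand charge sum = -3.
With Ni in oxidation state +2, the complex ion is [Ni...]^1−.
Charge balance with potassium (+1) requires 1 complex ion per 1 potassium.

K[Ni(acac)2I(py)]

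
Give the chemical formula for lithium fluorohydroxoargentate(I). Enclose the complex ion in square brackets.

Ligands: 1 hydroxo (OH, -1), 1 fluoro (F, -1). Ligand charge sum = -2.
With Ag in oxidation state +1, the complex ion is [Ag...]^1−.
Charge balance with lithium (+1) requires 1 complex ion per 1 lithium.

Li[AgF(OH)]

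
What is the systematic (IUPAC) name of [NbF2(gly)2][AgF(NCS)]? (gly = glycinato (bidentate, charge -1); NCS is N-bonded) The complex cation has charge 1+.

difluorobis(glycinato)niobium(V) fluoroisothiocyanatoargentate(I)

The complex cation is given as 1+; its ligand charges sum to -4, so Nb = +5.
A 1:1 salt means the anion carries the equal and opposite charge, 1−.
Anion: ligand charges sum to -2; for the ion to be 1−, Ag = +1.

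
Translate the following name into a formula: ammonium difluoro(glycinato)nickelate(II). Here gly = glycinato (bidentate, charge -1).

NH4[NiF2(gly)]

Ligands: 1 glycinato (gly, -1), 2 fluoro (F, -1). Ligand charge sum = -3.
With Ni in oxidation state +2, the complex ion is [Ni...]^1−.
Charge balance with ammonium (+1) requires 1 complex ion per 1 ammonium.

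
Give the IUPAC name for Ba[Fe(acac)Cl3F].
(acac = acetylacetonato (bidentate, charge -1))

barium (acetylacetonato)trichlorofluoroferrate(III)

The 1 barium counter-ion carries a total charge of +2, so each complex ion is 2−.
Ligand charges: 3×chloro (-1 each), 1×fluoro (-1 each), 1×acetylacetonato (-1 each); total -5. So Fe + (-5) = 2−, giving Fe = +3.
Ligands are named alphabetically: acetylacetonato before chloro before fluoro.
The complex ion is anionic, so iron takes the -ate form ferrate(III).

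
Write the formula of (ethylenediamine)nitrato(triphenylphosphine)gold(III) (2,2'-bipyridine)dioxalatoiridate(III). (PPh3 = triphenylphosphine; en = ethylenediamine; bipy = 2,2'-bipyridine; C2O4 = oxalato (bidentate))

Cation [Au…]: ligand charges -1, Au(III) ⇒ ion charge 2+.
Anion [Ir…]: ligand charges -4, Ir(III) ⇒ ion charge 1−.
One 2+ cation requires 2 of the 1− anion.

[Au(en)(NO3)(PPh3)][Ir(bipy)(C2O4)2]2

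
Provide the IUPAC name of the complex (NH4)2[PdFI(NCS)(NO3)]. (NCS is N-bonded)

The 2 ammonium counter-ions carry a total charge of +2, so each complex ion is 2−.
Ligand charges: 1×iodo (-1 each), 1×isothiocyanato (-1 each), 1×nitrato (-1 each), 1×fluoro (-1 each); total -4. So Pd + (-4) = 2−, giving Pd = +2.
The complex ion is anionic, so palladium takes the -ate form palladate(II).

ammonium fluoroiodoisothiocyanatonitratopalladate(II)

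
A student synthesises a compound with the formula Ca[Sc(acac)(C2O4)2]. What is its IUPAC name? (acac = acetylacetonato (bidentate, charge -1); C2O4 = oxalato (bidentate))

calcium (acetylacetonato)dioxalatoscandate(III)

The 1 calcium counter-ion carries a total charge of +2, so each complex ion is 2−.
Ligand charges: 1×acetylacetonato (-1 each), 2×oxalato (-2 each); total -5. So Sc + (-5) = 2−, giving Sc = +3.
The complex ion is anionic, so scandium takes the -ate form scandate(III).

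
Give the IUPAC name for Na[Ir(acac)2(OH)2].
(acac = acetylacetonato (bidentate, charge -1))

sodium bis(acetylacetonato)dihydroxoiridate(III)

The 1 sodium counter-ion carries a total charge of +1, so each complex ion is 1−.
Ligand charges: 2×acetylacetonato (-1 each), 2×hydroxo (-1 each); total -4. So Ir + (-4) = 1−, giving Ir = +3.
Ligands are named alphabetically: acetylacetonato before hydroxo.
The complex ion is anionic, so iridium takes the -ate form iridate(III).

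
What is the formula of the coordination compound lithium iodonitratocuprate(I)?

Ligands: 1 nitrato (NO3, -1), 1 iodo (I, -1). Ligand charge sum = -2.
With Cu in oxidation state +1, the complex ion is [Cu...]^1−.
Charge balance with lithium (+1) requires 1 complex ion per 1 lithium.

Li[CuI(NO3)]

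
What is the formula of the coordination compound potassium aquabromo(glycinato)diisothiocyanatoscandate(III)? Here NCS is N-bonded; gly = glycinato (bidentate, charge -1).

K[ScBr(gly)(H2O)(NCS)2]

Ligands: 1 bromo (Br, -1), 2 isothiocyanato (NCS, -1), 1 aqua (H2O, neutral), 1 glycinato (gly, -1). Ligand charge sum = -4.
With Sc in oxidation state +3, the complex ion is [Sc...]^1−.
Charge balance with potassium (+1) requires 1 complex ion per 1 potassium.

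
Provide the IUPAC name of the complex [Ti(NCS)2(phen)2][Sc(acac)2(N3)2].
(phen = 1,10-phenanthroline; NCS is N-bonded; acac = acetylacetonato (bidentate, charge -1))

Both ions are complex: the cation is named first with the plain metal name, the anion second with the -ate form; each ion's ligands are alphabetised independently.
Scandium is always +3 in its complexes; the anion's ligand charges sum to -4, so the complex anion is 1−.
A 1:1 salt means the cation carries the equal and opposite charge, 1+.
Cation: ligand charges sum to -2; for the ion to be 1+, Ti = +3.

diisothiocyanatobis(1,10-phenanthroline)titanium(III) bis(acetylacetonato)diazidoscandate(III)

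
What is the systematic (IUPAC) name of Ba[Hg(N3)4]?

The 1 barium counter-ion carries a total charge of +2, so each complex ion is 2−.
Ligand charges: 4×azido (-1 each); total -4. So Hg + (-4) = 2−, giving Hg = +2.
The complex ion is anionic, so mercury takes the -ate form mercurate(II).

barium tetraazidomercurate(II)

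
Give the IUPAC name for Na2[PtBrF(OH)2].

The 2 sodium counter-ions carry a total charge of +2, so each complex ion is 2−.
Ligand charges: 1×fluoro (-1 each), 2×hydroxo (-1 each), 1×bromo (-1 each); total -4. So Pt + (-4) = 2−, giving Pt = +2.
The complex ion is anionic, so platinum takes the -ate form platinate(II).

sodium bromofluorodihydroxoplatinate(II)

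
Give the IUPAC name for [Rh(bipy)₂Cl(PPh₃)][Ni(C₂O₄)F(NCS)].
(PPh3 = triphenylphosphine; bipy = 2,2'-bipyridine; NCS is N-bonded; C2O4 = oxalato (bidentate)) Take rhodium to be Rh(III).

Both ions are complex: the cation is named first with the plain metal name, the anion second with the -ate form; each ion's ligands are alphabetised independently.
Rh is given as +3; the cation's ligand charges sum to -1, so the complex cation is 2+.
A 1:1 salt means the anion carries the equal and opposite charge, 2−.
Anion: ligand charges sum to -4; for the ion to be 2−, Ni = +2.

bis(2,2'-bipyridine)chloro(triphenylphosphine)rhodium(III) fluoroisothiocyanatooxalatonickelate(II)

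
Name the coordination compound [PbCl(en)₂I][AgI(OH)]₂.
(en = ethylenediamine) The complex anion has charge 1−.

The complex anion is given as 1−; its ligand charges sum to -2, so Ag = +1.
With 2 anions per cation, the cation must be 2×1 = 2+.
Cation: ligand charges sum to -2; for the ion to be 2+, Pb = +4.

chlorobis(ethylenediamine)iodolead(IV) hydroxoiodoargentate(I)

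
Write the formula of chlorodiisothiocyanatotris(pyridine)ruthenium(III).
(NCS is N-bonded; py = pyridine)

[RuCl(NCS)2(py)3]

Ligands: 2 isothiocyanato (NCS, -1), 3 pyridine (py, neutral), 1 chloro (Cl, -1). Ligand charge sum = -3.
With Ru in oxidation state +3, the complex ion is [Ru...].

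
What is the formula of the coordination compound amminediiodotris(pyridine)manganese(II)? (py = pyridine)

[MnI2(NH3)(py)3]

Ligands: 2 iodo (I, -1), 1 ammine (NH3, neutral), 3 pyridine (py, neutral). Ligand charge sum = -2.
With Mn in oxidation state +2, the complex ion is [Mn...].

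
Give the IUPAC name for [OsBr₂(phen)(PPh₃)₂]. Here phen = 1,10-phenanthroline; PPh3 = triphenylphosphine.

There is no counter-ion, so the complex is neutral overall.
Ligand charges: 1×1,10-phenanthroline (neutral), 2×bromo (-1 each), 2×triphenylphosphine (neutral); total -2. So Os + (-2) = 0, giving Os = +2.
Ligands are named alphabetically: bromo before phenanthroline before triphenylphosphine.

dibromo(1,10-phenanthroline)bis(triphenylphosphine)osmium(II)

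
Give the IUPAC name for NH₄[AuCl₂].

The 1 ammonium counter-ion carries a total charge of +1, so each complex ion is 1−.
Ligand charges: 2×chloro (-1 each); total -2. So Au + (-2) = 1−, giving Au = +1.
The complex ion is anionic, so gold takes the -ate form aurate(I).

ammonium dichloroaurate(I)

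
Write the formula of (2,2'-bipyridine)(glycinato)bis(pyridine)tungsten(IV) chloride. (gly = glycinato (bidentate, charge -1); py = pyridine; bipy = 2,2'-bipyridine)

[W(bipy)(gly)(py)2]Cl3

Ligands: 1 glycinato (gly, -1), 2 pyridine (py, neutral), 1 2,2'-bipyridine (bipy, neutral). Ligand charge sum = -1.
Charge balance with chloride (-1) requires 1 complex ion per 3 chloride.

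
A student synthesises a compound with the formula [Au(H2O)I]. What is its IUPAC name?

aquaiodogold(I)

There is no counter-ion, so the complex is neutral overall.
Ligand charges: 1×aqua (neutral), 1×iodo (-1 each); total -1. So Au + (-1) = 0, giving Au = +1.
Ligands are named alphabetically: aqua before iodo.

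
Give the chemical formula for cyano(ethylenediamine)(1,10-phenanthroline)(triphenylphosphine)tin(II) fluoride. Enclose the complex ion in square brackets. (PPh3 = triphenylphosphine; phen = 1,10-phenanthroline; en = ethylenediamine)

Ligands: 1 triphenylphosphine (PPh3, neutral), 1 1,10-phenanthroline (phen, neutral), 1 cyano (CN, -1), 1 ethylenediamine (en, neutral). Ligand charge sum = -1.
With Sn in oxidation state +2, the complex ion is [Sn...]^1+.
Charge balance with fluoride (-1) requires 1 complex ion per 1 fluoride.

[Sn(CN)(en)(phen)(PPh3)]F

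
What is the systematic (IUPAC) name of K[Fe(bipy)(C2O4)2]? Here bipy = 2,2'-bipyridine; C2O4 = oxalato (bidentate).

The 1 potassium counter-ion carries a total charge of +1, so each complex ion is 1−.
Ligand charges: 1×2,2'-bipyridine (neutral), 2×oxalato (-2 each); total -4. So Fe + (-4) = 1−, giving Fe = +3.
Ligands are named alphabetically: bipyridine before oxalato.
The complex ion is anionic, so iron takes the -ate form ferrate(III).

potassium (2,2'-bipyridine)dioxalatoferrate(III)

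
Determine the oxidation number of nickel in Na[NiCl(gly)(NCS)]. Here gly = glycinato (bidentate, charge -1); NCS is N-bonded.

+2

1 sodium outside the brackets (+1 each) → the complex ion is 1−.
Ligand charges: 1×gly = -1; 1×Cl = -1; 1×NCS = -1; sum -3.
Ni + (-3) = 1− ⇒ Ni is +2.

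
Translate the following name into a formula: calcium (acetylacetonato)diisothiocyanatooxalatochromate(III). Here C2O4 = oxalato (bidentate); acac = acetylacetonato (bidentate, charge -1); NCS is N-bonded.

Ligands: 1 oxalato (C2O4, -2), 1 acetylacetonato (acac, -1), 2 isothiocyanato (NCS, -1). Ligand charge sum = -5.
With Cr in oxidation state +3, the complex ion is [Cr...]^2−.
Charge balance with calcium (+2) requires 1 complex ion per 1 calcium.

Ca[Cr(acac)(C2O4)(NCS)2]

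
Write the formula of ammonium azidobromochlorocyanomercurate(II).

(NH4)2[HgBrCl(CN)(N3)]

Ligands: 1 bromo (Br, -1), 1 azido (N3, -1), 1 chloro (Cl, -1), 1 cyano (CN, -1). Ligand charge sum = -4.
With Hg in oxidation state +2, the complex ion is [Hg...]^2−.
Charge balance with ammonium (+1) requires 1 complex ion per 2 ammonium.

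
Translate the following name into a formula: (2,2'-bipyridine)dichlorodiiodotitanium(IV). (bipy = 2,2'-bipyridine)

[Ti(bipy)Cl2I2]

Ligands: 2 chloro (Cl, -1), 2 iodo (I, -1), 1 2,2'-bipyridine (bipy, neutral). Ligand charge sum = -4.
With Ti in oxidation state +4, the complex ion is [Ti...].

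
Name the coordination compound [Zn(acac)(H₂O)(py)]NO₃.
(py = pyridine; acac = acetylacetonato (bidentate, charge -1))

(acetylacetonato)aqua(pyridine)zinc(II) nitrate

The 1 nitrate counter-ion carries a total charge of -1, so each complex ion is 1+.
Ligand charges: 1×aqua (neutral), 1×pyridine (neutral), 1×acetylacetonato (-1 each); total -1. So Zn + (-1) = 1+, giving Zn = +2.
Ligands are named alphabetically: acetylacetonato before aqua before pyridine.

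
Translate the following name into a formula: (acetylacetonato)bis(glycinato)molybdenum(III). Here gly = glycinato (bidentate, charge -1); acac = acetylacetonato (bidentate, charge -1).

Ligands: 2 glycinato (gly, -1), 1 acetylacetonato (acac, -1). Ligand charge sum = -3.
With Mo in oxidation state +3, the complex ion is [Mo...].

[Mo(acac)(gly)2]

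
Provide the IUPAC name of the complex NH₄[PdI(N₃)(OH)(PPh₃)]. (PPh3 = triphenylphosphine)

The 1 ammonium counter-ion carries a total charge of +1, so each complex ion is 1−.
Ligand charges: 1×azido (-1 each), 1×iodo (-1 each), 1×hydroxo (-1 each), 1×triphenylphosphine (neutral); total -3. So Pd + (-3) = 1−, giving Pd = +2.
Ligands are named alphabetically: azido before hydroxo before iodo before triphenylphosphine.
The complex ion is anionic, so palladium takes the -ate form palladate(II).

ammonium azidohydroxoiodo(triphenylphosphine)palladate(II)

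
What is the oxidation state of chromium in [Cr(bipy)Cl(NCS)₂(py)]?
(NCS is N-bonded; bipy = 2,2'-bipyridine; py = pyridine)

No counter-ion: the bracketed complex is neutral.
Ligand charges: 2×NCS = -2; 1×bipy neutral; 1×py neutral; 1×Cl = -1; sum -3.
Cr + (-3) = 0 ⇒ Cr is +3.

+3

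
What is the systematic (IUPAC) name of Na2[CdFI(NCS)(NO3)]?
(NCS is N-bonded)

sodium fluoroiodoisothiocyanatonitratocadmate(II)

The 2 sodium counter-ions carry a total charge of +2, so each complex ion is 2−.
Ligand charges: 1×isothiocyanato (-1 each), 1×nitrato (-1 each), 1×fluoro (-1 each), 1×iodo (-1 each); total -4. So Cd + (-4) = 2−, giving Cd = +2.
The complex ion is anionic, so cadmium takes the -ate form cadmate(II).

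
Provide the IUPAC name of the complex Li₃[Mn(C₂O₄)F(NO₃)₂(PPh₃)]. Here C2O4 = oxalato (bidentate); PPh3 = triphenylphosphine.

The 3 lithium counter-ions carry a total charge of +3, so each complex ion is 3−.
Ligand charges: 1×oxalato (-2 each), 2×nitrato (-1 each), 1×fluoro (-1 each), 1×triphenylphosphine (neutral); total -5. So Mn + (-5) = 3−, giving Mn = +2.
Ligands are named alphabetically: fluoro before nitrato before oxalato before triphenylphosphine.
The complex ion is anionic, so manganese takes the -ate form manganate(II).

lithium fluorodinitratooxalato(triphenylphosphine)manganate(II)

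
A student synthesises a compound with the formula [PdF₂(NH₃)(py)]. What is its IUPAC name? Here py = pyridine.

There is no counter-ion, so the complex is neutral overall.
Ligand charges: 2×fluoro (-1 each), 1×ammine (neutral), 1×pyridine (neutral); total -2. So Pd + (-2) = 0, giving Pd = +2.
Ligands are named alphabetically: ammine before fluoro before pyridine.

amminedifluoro(pyridine)palladium(II)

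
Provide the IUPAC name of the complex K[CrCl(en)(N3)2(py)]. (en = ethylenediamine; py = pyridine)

potassium diazidochloro(ethylenediamine)(pyridine)chromate(II)

The 1 potassium counter-ion carries a total charge of +1, so each complex ion is 1−.
Ligand charges: 1×ethylenediamine (neutral), 1×chloro (-1 each), 1×pyridine (neutral), 2×azido (-1 each); total -3. So Cr + (-3) = 1−, giving Cr = +2.
Ligands are named alphabetically: azido before chloro before ethylenediamine before pyridine.
The complex ion is anionic, so chromium takes the -ate form chromate(II).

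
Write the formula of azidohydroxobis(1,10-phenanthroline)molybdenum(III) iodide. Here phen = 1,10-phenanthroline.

Ligands: 2 1,10-phenanthroline (phen, neutral), 1 hydroxo (OH, -1), 1 azido (N3, -1). Ligand charge sum = -2.
With Mo in oxidation state +3, the complex ion is [Mo...]^1+.
Charge balance with iodide (-1) requires 1 complex ion per 1 iodide.

[Mo(N3)(OH)(phen)2]I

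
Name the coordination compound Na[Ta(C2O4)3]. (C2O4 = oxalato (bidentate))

sodium trioxalatotantalate(V)

The 1 sodium counter-ion carries a total charge of +1, so each complex ion is 1−.
Ligand charges: 3×oxalato (-2 each); total -6. So Ta + (-6) = 1−, giving Ta = +5.
The complex ion is anionic, so tantalum takes the -ate form tantalate(V).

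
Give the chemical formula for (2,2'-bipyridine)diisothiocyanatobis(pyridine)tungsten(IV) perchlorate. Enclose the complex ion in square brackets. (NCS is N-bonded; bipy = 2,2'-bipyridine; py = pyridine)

Ligands: 2 isothiocyanato (NCS, -1), 1 2,2'-bipyridine (bipy, neutral), 2 pyridine (py, neutral). Ligand charge sum = -2.
With W in oxidation state +4, the complex ion is [W...]^2+.
Charge balance with perchlorate (-1) requires 1 complex ion per 2 perchlorate.

[W(bipy)(NCS)2(py)2](ClO4)2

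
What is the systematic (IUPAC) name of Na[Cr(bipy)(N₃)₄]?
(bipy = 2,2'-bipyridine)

The 1 sodium counter-ion carries a total charge of +1, so each complex ion is 1−.
Ligand charges: 1×2,2'-bipyridine (neutral), 4×azido (-1 each); total -4. So Cr + (-4) = 1−, giving Cr = +3.
Ligands are named alphabetically: azido before bipyridine.
The complex ion is anionic, so chromium takes the -ate form chromate(III).

sodium tetraazido(2,2'-bipyridine)chromate(III)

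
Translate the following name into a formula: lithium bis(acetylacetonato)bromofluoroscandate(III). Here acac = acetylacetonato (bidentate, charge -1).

Li[Sc(acac)2BrF]

Ligands: 1 fluoro (F, -1), 1 bromo (Br, -1), 2 acetylacetonato (acac, -1). Ligand charge sum = -4.
Charge balance with lithium (+1) requires 1 complex ion per 1 lithium.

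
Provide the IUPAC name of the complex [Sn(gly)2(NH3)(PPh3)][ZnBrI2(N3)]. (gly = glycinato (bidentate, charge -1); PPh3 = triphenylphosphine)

Zinc is always +2 in its complexes; the anion's ligand charges sum to -4, so the complex anion is 2−.
A 1:1 salt means the cation carries the equal and opposite charge, 2+.
Cation: ligand charges sum to -2; for the ion to be 2+, Sn = +4.

amminebis(glycinato)(triphenylphosphine)tin(IV) azidobromodiiodozincate(II)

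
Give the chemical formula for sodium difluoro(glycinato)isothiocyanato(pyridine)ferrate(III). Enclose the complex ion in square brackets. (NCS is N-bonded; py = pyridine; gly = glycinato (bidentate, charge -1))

Ligands: 2 fluoro (F, -1), 1 isothiocyanato (NCS, -1), 1 pyridine (py, neutral), 1 glycinato (gly, -1). Ligand charge sum = -4.
Charge balance with sodium (+1) requires 1 complex ion per 1 sodium.

Na[FeF2(gly)(NCS)(py)]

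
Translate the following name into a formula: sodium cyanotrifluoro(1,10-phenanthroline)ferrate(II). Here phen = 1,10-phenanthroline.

Na2[Fe(CN)F3(phen)]

Ligands: 3 fluoro (F, -1), 1 cyano (CN, -1), 1 1,10-phenanthroline (phen, neutral). Ligand charge sum = -4.
Charge balance with sodium (+1) requires 1 complex ion per 2 sodium.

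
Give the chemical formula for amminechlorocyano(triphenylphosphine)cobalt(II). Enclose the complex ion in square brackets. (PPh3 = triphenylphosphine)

Ligands: 1 cyano (CN, -1), 1 ammine (NH3, neutral), 1 triphenylphosphine (PPh3, neutral), 1 chloro (Cl, -1). Ligand charge sum = -2.
With Co in oxidation state +2, the complex ion is [Co...].

[CoCl(CN)(NH3)(PPh3)]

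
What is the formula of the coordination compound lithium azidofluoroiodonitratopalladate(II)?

Ligands: 1 nitrato (NO3, -1), 1 fluoro (F, -1), 1 iodo (I, -1), 1 azido (N3, -1). Ligand charge sum = -4.
With Pd in oxidation state +2, the complex ion is [Pd...]^2−.
Charge balance with lithium (+1) requires 1 complex ion per 2 lithium.

Li2[PdFI(N3)(NO3)]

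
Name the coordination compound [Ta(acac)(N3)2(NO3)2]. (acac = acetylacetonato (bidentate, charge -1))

(acetylacetonato)diazidodinitratotantalum(V)

There is no counter-ion, so the complex is neutral overall.
Ligand charges: 2×nitrato (-1 each), 2×azido (-1 each), 1×acetylacetonato (-1 each); total -5. So Ta + (-5) = 0, giving Ta = +5.
Ligands are named alphabetically: acetylacetonato before azido before nitrato.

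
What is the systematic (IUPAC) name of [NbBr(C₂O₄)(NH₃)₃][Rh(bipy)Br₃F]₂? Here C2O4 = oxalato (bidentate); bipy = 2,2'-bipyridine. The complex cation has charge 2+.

triamminebromooxalatoniobium(V) (2,2'-bipyridine)tribromofluororhodate(III)

Both ions are complex: the cation is named first with the plain metal name, the anion second with the -ate form; each ion's ligands are alphabetised independently.
The complex cation is given as 2+; its ligand charges sum to -3, so Nb = +5.
With 2 anions per cation, each anion must be 2/2 = 1−.
Anion: ligand charges sum to -4; for the ion to be 1−, Rh = +3.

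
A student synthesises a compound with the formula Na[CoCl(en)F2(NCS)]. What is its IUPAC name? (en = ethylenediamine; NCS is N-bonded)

sodium chloro(ethylenediamine)difluoroisothiocyanatocobaltate(III)

The 1 sodium counter-ion carries a total charge of +1, so each complex ion is 1−.
Ligand charges: 2×fluoro (-1 each), 1×ethylenediamine (neutral), 1×chloro (-1 each), 1×isothiocyanato (-1 each); total -4. So Co + (-4) = 1−, giving Co = +3.
The complex ion is anionic, so cobalt takes the -ate form cobaltate(III).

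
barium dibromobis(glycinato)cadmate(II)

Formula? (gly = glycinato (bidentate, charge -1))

Ba[CdBr2(gly)2]

Ligands: 2 bromo (Br, -1), 2 glycinato (gly, -1). Ligand charge sum = -4.
Charge balance with barium (+2) requires 1 complex ion per 1 barium.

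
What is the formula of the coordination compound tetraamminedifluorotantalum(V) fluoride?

[TaF2(NH3)4]F3

Ligands: 4 ammine (NH3, neutral), 2 fluoro (F, -1). Ligand charge sum = -2.
With Ta in oxidation state +5, the complex ion is [Ta...]^3+.
Charge balance with fluoride (-1) requires 1 complex ion per 3 fluoride.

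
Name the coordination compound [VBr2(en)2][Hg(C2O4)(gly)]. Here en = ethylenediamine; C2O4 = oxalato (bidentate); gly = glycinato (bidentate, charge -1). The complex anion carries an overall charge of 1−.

Both ions are complex: the cation is named first with the plain metal name, the anion second with the -ate form; each ion's ligands are alphabetised independently.
The complex anion is given as 1−; its ligand charges sum to -3, so Hg = +2.
A 1:1 salt means the cation carries the equal and opposite charge, 1+.
Cation: ligand charges sum to -2; for the ion to be 1+, V = +3.

dibromobis(ethylenediamine)vanadium(III) (glycinato)oxalatomercurate(II)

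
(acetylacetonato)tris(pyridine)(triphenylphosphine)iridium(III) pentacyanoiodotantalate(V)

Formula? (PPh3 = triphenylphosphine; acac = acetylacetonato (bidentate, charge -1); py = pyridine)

[Ir(acac)(PPh3)(py)3][Ta(CN)5I]2

Cation [Ir…]: ligand charges -1, Ir(III) ⇒ ion charge 2+.
Anion [Ta…]: ligand charges -6, Ta(V) ⇒ ion charge 1−.
One 2+ cation requires 2 of the 1− anion.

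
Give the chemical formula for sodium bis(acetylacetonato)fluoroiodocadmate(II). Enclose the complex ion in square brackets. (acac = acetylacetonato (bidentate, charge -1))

Ligands: 1 iodo (I, -1), 1 fluoro (F, -1), 2 acetylacetonato (acac, -1). Ligand charge sum = -4.
With Cd in oxidation state +2, the complex ion is [Cd...]^2−.
Charge balance with sodium (+1) requires 1 complex ion per 2 sodium.

Na2[Cd(acac)2FI]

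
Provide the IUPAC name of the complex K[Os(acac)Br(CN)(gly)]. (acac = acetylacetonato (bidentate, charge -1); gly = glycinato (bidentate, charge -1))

potassium (acetylacetonato)bromocyano(glycinato)osmate(III)

The 1 potassium counter-ion carries a total charge of +1, so each complex ion is 1−.
Ligand charges: 1×bromo (-1 each), 1×acetylacetonato (-1 each), 1×cyano (-1 each), 1×glycinato (-1 each); total -4. So Os + (-4) = 1−, giving Os = +3.
The complex ion is anionic, so osmium takes the -ate form osmate(III).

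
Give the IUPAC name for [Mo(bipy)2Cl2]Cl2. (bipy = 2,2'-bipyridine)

bis(2,2'-bipyridine)dichloromolybdenum(IV) chloride

The 2 chloride counter-ions carry a total charge of -2, so each complex ion is 2+.
Ligand charges: 2×2,2'-bipyridine (neutral), 2×chloro (-1 each); total -2. So Mo + (-2) = 2+, giving Mo = +4.
Ligands are named alphabetically: bipyridine before chloro.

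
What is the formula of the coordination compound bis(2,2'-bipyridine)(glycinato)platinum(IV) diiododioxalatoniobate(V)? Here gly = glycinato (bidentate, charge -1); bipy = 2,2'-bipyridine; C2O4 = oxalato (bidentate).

[Pt(bipy)2(gly)][Nb(C2O4)2I2]3

Cation [Pt…]: ligand charges -1, Pt(IV) ⇒ ion charge 3+.
Anion [Nb…]: ligand charges -6, Nb(V) ⇒ ion charge 1−.
One 3+ cation requires 3 of the 1− anion.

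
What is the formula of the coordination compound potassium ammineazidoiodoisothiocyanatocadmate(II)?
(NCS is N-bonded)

K[CdI(N3)(NCS)(NH3)]

Ligands: 1 ammine (NH3, neutral), 1 isothiocyanato (NCS, -1), 1 azido (N3, -1), 1 iodo (I, -1). Ligand charge sum = -3.
With Cd in oxidation state +2, the complex ion is [Cd...]^1−.
Charge balance with potassium (+1) requires 1 complex ion per 1 potassium.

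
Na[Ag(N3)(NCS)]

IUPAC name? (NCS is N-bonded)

The 1 sodium counter-ion carries a total charge of +1, so each complex ion is 1−.
Ligand charges: 1×isothiocyanato (-1 each), 1×azido (-1 each); total -2. So Ag + (-2) = 1−, giving Ag = +1.
Ligands are named alphabetically: azido before isothiocyanato.
The complex ion is anionic, so silver takes the -ate form argentate(I).

sodium azidoisothiocyanatoargentate(I)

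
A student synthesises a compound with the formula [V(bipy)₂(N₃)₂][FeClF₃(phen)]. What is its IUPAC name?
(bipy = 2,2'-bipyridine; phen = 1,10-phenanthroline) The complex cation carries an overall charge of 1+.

Both ions are complex: the cation is named first with the plain metal name, the anion second with the -ate form; each ion's ligands are alphabetised independently.
The complex cation is given as 1+; its ligand charges sum to -2, so V = +3.
A 1:1 salt means the anion carries the equal and opposite charge, 1−.
Anion: ligand charges sum to -4; for the ion to be 1−, Fe = +3.

diazidobis(2,2'-bipyridine)vanadium(III) chlorotrifluoro(1,10-phenanthroline)ferrate(III)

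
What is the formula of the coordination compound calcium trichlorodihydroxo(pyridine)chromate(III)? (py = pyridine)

Ca[CrCl3(OH)2(py)]

Ligands: 2 hydroxo (OH, -1), 1 pyridine (py, neutral), 3 chloro (Cl, -1). Ligand charge sum = -5.
With Cr in oxidation state +3, the complex ion is [Cr...]^2−.
Charge balance with calcium (+2) requires 1 complex ion per 1 calcium.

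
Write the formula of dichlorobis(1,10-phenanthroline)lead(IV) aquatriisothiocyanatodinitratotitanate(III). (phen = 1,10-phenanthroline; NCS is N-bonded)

Cation [Pb…]: ligand charges -2, Pb(IV) ⇒ ion charge 2+.
Anion [Ti…]: ligand charges -5, Ti(III) ⇒ ion charge 2−.
One 2+ cation balances one 2− anion.

[PbCl2(phen)2][Ti(H2O)(NCS)3(NO3)2]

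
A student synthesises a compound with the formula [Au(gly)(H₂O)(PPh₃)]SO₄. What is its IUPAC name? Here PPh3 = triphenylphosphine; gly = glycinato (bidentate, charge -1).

aqua(glycinato)(triphenylphosphine)gold(III) sulfate

The 1 sulfate counter-ion carries a total charge of -2, so each complex ion is 2+.
Ligand charges: 1×triphenylphosphine (neutral), 1×aqua (neutral), 1×glycinato (-1 each); total -1. So Au + (-1) = 2+, giving Au = +3.
Ligands are named alphabetically: aqua before glycinato before triphenylphosphine.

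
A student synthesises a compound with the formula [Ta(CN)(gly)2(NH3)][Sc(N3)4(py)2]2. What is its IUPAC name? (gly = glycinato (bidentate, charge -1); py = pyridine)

amminecyanobis(glycinato)tantalum(V) tetraazidobis(pyridine)scandate(III)

Scandium is always +3 in its complexes; the anion's ligand charges sum to -4, so the complex anion is 1−.
With 2 anions per cation, the cation must be 2×1 = 2+.
Cation: ligand charges sum to -3; for the ion to be 2+, Ta = +5.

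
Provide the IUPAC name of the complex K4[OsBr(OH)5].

potassium bromopentahydroxoosmate(II)

The 4 potassium counter-ions carry a total charge of +4, so each complex ion is 4−.
Ligand charges: 1×bromo (-1 each), 5×hydroxo (-1 each); total -6. So Os + (-6) = 4−, giving Os = +2.
The complex ion is anionic, so osmium takes the -ate form osmate(II).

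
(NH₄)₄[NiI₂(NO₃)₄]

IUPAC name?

ammonium diiodotetranitratonickelate(II)

The 4 ammonium counter-ions carry a total charge of +4, so each complex ion is 4−.
Ligand charges: 2×iodo (-1 each), 4×nitrato (-1 each); total -6. So Ni + (-6) = 4−, giving Ni = +2.
The complex ion is anionic, so nickel takes the -ate form nickelate(II).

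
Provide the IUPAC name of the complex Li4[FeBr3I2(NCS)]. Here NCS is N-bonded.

lithium tribromodiiodoisothiocyanatoferrate(II)

The 4 lithium counter-ions carry a total charge of +4, so each complex ion is 4−.
Ligand charges: 1×isothiocyanato (-1 each), 3×bromo (-1 each), 2×iodo (-1 each); total -6. So Fe + (-6) = 4−, giving Fe = +2.
Ligands are named alphabetically: bromo before iodo before isothiocyanato.
The complex ion is anionic, so iron takes the -ate form ferrate(II).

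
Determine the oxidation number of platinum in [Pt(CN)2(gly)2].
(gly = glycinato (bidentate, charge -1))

+4

No counter-ion: the bracketed complex is neutral.
Ligand charges: 2×CN = -2; 2×gly = -2; sum -4.
Pt + (-4) = 0 ⇒ Pt is +4.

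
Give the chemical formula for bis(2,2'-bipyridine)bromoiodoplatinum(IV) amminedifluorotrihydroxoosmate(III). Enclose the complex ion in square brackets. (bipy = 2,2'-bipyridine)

Cation [Pt…]: ligand charges -2, Pt(IV) ⇒ ion charge 2+.
Anion [Os…]: ligand charges -5, Os(III) ⇒ ion charge 2−.
One 2+ cation balances one 2− anion.

[Pt(bipy)2BrI][OsF2(NH3)(OH)3]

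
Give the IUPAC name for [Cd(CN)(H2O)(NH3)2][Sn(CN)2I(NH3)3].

Cadmium is always +2 in its complexes; the cation's ligand charges sum to -1, so the complex cation is 1+.
A 1:1 salt means the anion carries the equal and opposite charge, 1−.
Anion: ligand charges sum to -3; for the ion to be 1−, Sn = +2.

diammineaquacyanocadmium(II) triamminedicyanoiodostannate(II)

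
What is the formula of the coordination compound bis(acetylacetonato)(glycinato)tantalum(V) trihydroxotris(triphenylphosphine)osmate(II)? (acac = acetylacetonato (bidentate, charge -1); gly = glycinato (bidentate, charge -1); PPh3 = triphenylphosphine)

[Ta(acac)2(gly)][Os(OH)3(PPh3)3]2

Cation [Ta…]: ligand charges -3, Ta(V) ⇒ ion charge 2+.
Anion [Os…]: ligand charges -3, Os(II) ⇒ ion charge 1−.
One 2+ cation requires 2 of the 1− anion.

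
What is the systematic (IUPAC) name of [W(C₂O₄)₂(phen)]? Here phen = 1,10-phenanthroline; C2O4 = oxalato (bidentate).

dioxalato(1,10-phenanthroline)tungsten(IV)

There is no counter-ion, so the complex is neutral overall.
Ligand charges: 1×1,10-phenanthroline (neutral), 2×oxalato (-2 each); total -4. So W + (-4) = 0, giving W = +4.
Ligands are named alphabetically: oxalato before phenanthroline.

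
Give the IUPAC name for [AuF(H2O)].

There is no counter-ion, so the complex is neutral overall.
Ligand charges: 1×aqua (neutral), 1×fluoro (-1 each); total -1. So Au + (-1) = 0, giving Au = +1.
Ligands are named alphabetically: aqua before fluoro.

aquafluorogold(I)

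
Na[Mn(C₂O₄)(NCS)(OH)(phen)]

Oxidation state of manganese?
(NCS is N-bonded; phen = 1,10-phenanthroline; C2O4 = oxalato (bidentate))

+3

1 sodium outside the brackets (+1 each) → the complex ion is 1−.
Ligand charges: 1×NCS = -1; 1×OH = -1; 1×phen neutral; 1×C2O4 = -2; sum -4.
Mn + (-4) = 1− ⇒ Mn is +3.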